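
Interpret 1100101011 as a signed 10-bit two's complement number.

Binary: 1100101011
Sign bit: 1 (negative)
Invert: 0011010100
Add 1:  0011010101
Magnitude: 0011010101 = 128 + 64 + 16 + 4 + 1 = 213
Value: -213



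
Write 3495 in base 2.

Using repeated division by 2:
3495 ÷ 2 = 1747 remainder 1
1747 ÷ 2 = 873 remainder 1
873 ÷ 2 = 436 remainder 1
436 ÷ 2 = 218 remainder 0
218 ÷ 2 = 109 remainder 0
109 ÷ 2 = 54 remainder 1
54 ÷ 2 = 27 remainder 0
27 ÷ 2 = 13 remainder 1
13 ÷ 2 = 6 remainder 1
6 ÷ 2 = 3 remainder 0
3 ÷ 2 = 1 remainder 1
1 ÷ 2 = 0 remainder 1
Reading remainders bottom to top: 110110100111



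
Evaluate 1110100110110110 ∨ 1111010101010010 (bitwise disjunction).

OR: 1 when either bit is 1
  1110100110110110
| 1111010101010010
------------------
  1111110111110110
Decimal: 59830 | 62802 = 65014



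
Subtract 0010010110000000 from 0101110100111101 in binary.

Method 1 - Direct subtraction (column by column from the right: bit − bit − borrow-in; if negative, add 2 and borrow 1 from the next column):
borrow: 0100111100000000
        0101110100111101
-       0010010110000000
------------------------
        0011011110111101

Method 2 - Add two's complement:
Two's complement of 0010010110000000: invert → 1101101001111111, add 1 → 1101101010000000
  0101110100111101
+ 1101101010000000
------------------
 10011011110111101  (end carry out of the top bit = 1)
Discarding the end carry: 0011011110111101
Decimal check:
  0101110100111101 = 16384 + 4096 + 2048 + 1024 + 256 + 32 + 16 + 8 + 4 + 1 = 23869
  0010010110000000 = 8192 + 1024 + 256 + 128 = 9600
  23869 - 9600 = 14269, and 0011011110111101 = 8192 + 4096 + 1024 + 512 + 256 + 128 + 32 + 16 + 8 + 4 + 1 = 14269 ✓



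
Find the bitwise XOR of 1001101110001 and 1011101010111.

XOR: 1 when bits differ
  1001101110001
^ 1011101010111
---------------
  0010000100110
Decimal: 4977 ^ 5975 = 1062



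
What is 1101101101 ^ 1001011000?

XOR: 1 when bits differ
  1101101101
^ 1001011000
------------
  0100110101
Decimal: 877 ^ 600 = 309



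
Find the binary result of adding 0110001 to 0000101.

Add column by column from the right: bit + bit + carry-in; write the sum mod 2, carry 1 when the sum is 2 or 3.
carry:  0000010
        0110001
+       0000101
---------------
       00110110
(the carry out of the leftmost column, 0, becomes the leading bit)
Decimal check:
  0110001 = 32 + 16 + 1 = 49
  0000101 = 4 + 1 = 5
  49 + 5 = 54, and 00110110 = 32 + 16 + 4 + 2 = 54 ✓



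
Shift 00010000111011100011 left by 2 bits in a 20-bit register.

Original: 00010000111011100011 (decimal 69347)
Shift left by 2 positions
Append 2 zeros on the right
Result: 01000011101110001100 (decimal 277388)
Equivalent: 69347 << 2 = 69347 × 2^2 = 277388



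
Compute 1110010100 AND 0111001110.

AND: 1 only when both bits are 1
  1110010100
& 0111001110
------------
  0110000100
Decimal: 916 & 462 = 388



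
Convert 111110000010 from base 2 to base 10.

Sum of powers of 2 for each 1-bit:
2^1 + 2^7 + 2^8 + 2^9 + 2^10 + 2^11
= 2 + 128 + 256 + 512 + 1024 + 2048
= 3970



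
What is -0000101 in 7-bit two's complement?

Original: 0000101
Step 1 - Invert all bits: 1111010
Step 2 - Add 1: 1111011
Verification: 0000101 + 1111011 = 10000000; discarding the end carry (carry out of the top bit) leaves the 7-bit value 0000000, as required for x + (-x)



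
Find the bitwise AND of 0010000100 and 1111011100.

AND: 1 only when both bits are 1
  0010000100
& 1111011100
------------
  0010000100
Decimal: 132 & 988 = 132



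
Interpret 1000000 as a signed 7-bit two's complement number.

Binary: 1000000
Sign bit: 1 (negative)
Invert: 0111111
Add 1:  1000000
Magnitude: 1000000 = 64
Value: -64



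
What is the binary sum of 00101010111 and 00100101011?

Add column by column from the right: bit + bit + carry-in; write the sum mod 2, carry 1 when the sum is 2 or 3.
carry:  01011111110
        00101010111
+       00100101011
-------------------
       001010000010
(the carry out of the leftmost column, 0, becomes the leading bit)
Decimal check:
  00101010111 = 256 + 64 + 16 + 4 + 2 + 1 = 343
  00100101011 = 256 + 32 + 8 + 2 + 1 = 299
  343 + 299 = 642, and 001010000010 = 512 + 128 + 2 = 642 ✓



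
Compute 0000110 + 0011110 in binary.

Add column by column from the right: bit + bit + carry-in; write the sum mod 2, carry 1 when the sum is 2 or 3.
carry:  0111100
        0000110
+       0011110
---------------
       00100100
(the carry out of the leftmost column, 0, becomes the leading bit)
Decimal check:
  0000110 = 4 + 2 = 6
  0011110 = 16 + 8 + 4 + 2 = 30
  6 + 30 = 36, and 00100100 = 32 + 4 = 36 ✓



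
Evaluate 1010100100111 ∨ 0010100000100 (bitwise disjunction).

OR: 1 when either bit is 1
  1010100100111
| 0010100000100
---------------
  1010100100111
Decimal: 5415 | 1284 = 5415



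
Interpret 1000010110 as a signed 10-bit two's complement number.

Binary: 1000010110
Sign bit: 1 (negative)
Invert: 0111101001
Add 1:  0111101010
Magnitude: 0111101010 = 256 + 128 + 64 + 32 + 8 + 2 = 490
Value: -490



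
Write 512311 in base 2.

Using repeated division by 2:
512311 ÷ 2 = 256155 remainder 1
256155 ÷ 2 = 128077 remainder 1
128077 ÷ 2 = 64038 remainder 1
64038 ÷ 2 = 32019 remainder 0
32019 ÷ 2 = 16009 remainder 1
16009 ÷ 2 = 8004 remainder 1
8004 ÷ 2 = 4002 remainder 0
4002 ÷ 2 = 2001 remainder 0
2001 ÷ 2 = 1000 remainder 1
1000 ÷ 2 = 500 remainder 0
500 ÷ 2 = 250 remainder 0
250 ÷ 2 = 125 remainder 0
125 ÷ 2 = 62 remainder 1
62 ÷ 2 = 31 remainder 0
31 ÷ 2 = 15 remainder 1
15 ÷ 2 = 7 remainder 1
7 ÷ 2 = 3 remainder 1
3 ÷ 2 = 1 remainder 1
1 ÷ 2 = 0 remainder 1
Reading remainders bottom to top: 1111101000100110111



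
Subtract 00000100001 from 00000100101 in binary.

Method 1 - Direct subtraction (column by column from the right: bit − bit − borrow-in; if negative, add 2 and borrow 1 from the next column):
borrow: 00000000000
        00000100101
-       00000100001
-------------------
        00000000100

Method 2 - Add two's complement:
Two's complement of 00000100001: invert → 11111011110, add 1 → 11111011111
  00000100101
+ 11111011111
-------------
 100000000100  (end carry out of the top bit = 1)
Discarding the end carry: 00000000100
Decimal check:
  00000100101 = 32 + 4 + 1 = 37
  00000100001 = 32 + 1 = 33
  37 - 33 = 4, and 00000000100 = 4 ✓



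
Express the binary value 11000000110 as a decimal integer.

Sum of powers of 2 for each 1-bit:
2^1 + 2^2 + 2^9 + 2^10
= 2 + 4 + 512 + 1024
= 1542



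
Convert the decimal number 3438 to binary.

Using repeated division by 2:
3438 ÷ 2 = 1719 remainder 0
1719 ÷ 2 = 859 remainder 1
859 ÷ 2 = 429 remainder 1
429 ÷ 2 = 214 remainder 1
214 ÷ 2 = 107 remainder 0
107 ÷ 2 = 53 remainder 1
53 ÷ 2 = 26 remainder 1
26 ÷ 2 = 13 remainder 0
13 ÷ 2 = 6 remainder 1
6 ÷ 2 = 3 remainder 0
3 ÷ 2 = 1 remainder 1
1 ÷ 2 = 0 remainder 1
Reading remainders bottom to top: 110101101110



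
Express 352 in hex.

Using repeated division by 16 (digits 10–15 are A–F):
352 ÷ 16 = 22 remainder 0
22 ÷ 16 = 1 remainder 6
1 ÷ 16 = 0 remainder 1
Reading remainders bottom to top: 160



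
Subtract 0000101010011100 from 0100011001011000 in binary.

Method 1 - Direct subtraction (column by column from the right: bit − bit − borrow-in; if negative, add 2 and borrow 1 from the next column):
borrow: 0111011101111000
        0100011001011000
-       0000101010011100
------------------------
        0011101110111100

Method 2 - Add two's complement:
Two's complement of 0000101010011100: invert → 1111010101100011, add 1 → 1111010101100100
  0100011001011000
+ 1111010101100100
------------------
 10011101110111100  (end carry out of the top bit = 1)
Discarding the end carry: 0011101110111100
Decimal check:
  0100011001011000 = 16384 + 1024 + 512 + 64 + 16 + 8 = 18008
  0000101010011100 = 2048 + 512 + 128 + 16 + 8 + 4 = 2716
  18008 - 2716 = 15292, and 0011101110111100 = 8192 + 4096 + 2048 + 512 + 256 + 128 + 32 + 16 + 8 + 4 = 15292 ✓



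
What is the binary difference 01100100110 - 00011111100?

Method 1 - Direct subtraction (column by column from the right: bit − bit − borrow-in; if negative, add 2 and borrow 1 from the next column):
borrow: 00111110000
        01100100110
-       00011111100
-------------------
        01000101010

Method 2 - Add two's complement:
Two's complement of 00011111100: invert → 11100000011, add 1 → 11100000100
  01100100110
+ 11100000100
-------------
 101000101010  (end carry out of the top bit = 1)
Discarding the end carry: 01000101010
Decimal check:
  01100100110 = 512 + 256 + 32 + 4 + 2 = 806
  00011111100 = 128 + 64 + 32 + 16 + 8 + 4 = 252
  806 - 252 = 554, and 01000101010 = 512 + 32 + 8 + 2 = 554 ✓



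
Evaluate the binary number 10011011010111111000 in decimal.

Sum of powers of 2 for each 1-bit:
2^3 + 2^4 + 2^5 + 2^6 + 2^7 + 2^8 + 2^10 + 2^12 + 2^13 + 2^15 + 2^16 + 2^19
= 8 + 16 + 32 + 64 + 128 + 256 + 1024 + 4096 + 8192 + 32768 + 65536 + 524288
= 636408



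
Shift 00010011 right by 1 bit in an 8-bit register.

Original: 00010011 (decimal 19)
Shift right by 1 position
Drop the 1 low bit; fill with zero on the left
Result: 00001001 (decimal 9)
Equivalent: 19 >> 1 = 19 ÷ 2^1 = 9



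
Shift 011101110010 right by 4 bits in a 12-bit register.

Original: 011101110010 (decimal 1906)
Shift right by 4 positions
Drop the 4 low bits; fill with zeros on the left
Result: 000001110111 (decimal 119)
Equivalent: 1906 >> 4 = 1906 ÷ 2^4 = 119



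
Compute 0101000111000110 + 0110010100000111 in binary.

Add column by column from the right: bit + bit + carry-in; write the sum mod 2, carry 1 when the sum is 2 or 3.
carry:  1000001000001100
        0101000111000110
+       0110010100000111
------------------------
       01011011011001101
(the carry out of the leftmost column, 0, becomes the leading bit)
Decimal check:
  0101000111000110 = 16384 + 4096 + 256 + 128 + 64 + 4 + 2 = 20934
  0110010100000111 = 16384 + 8192 + 1024 + 256 + 4 + 2 + 1 = 25863
  20934 + 25863 = 46797, and 01011011011001101 = 32768 + 8192 + 4096 + 1024 + 512 + 128 + 64 + 8 + 4 + 1 = 46797 ✓



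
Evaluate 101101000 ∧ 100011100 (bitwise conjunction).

AND: 1 only when both bits are 1
  101101000
& 100011100
-----------
  100001000
Decimal: 360 & 284 = 264



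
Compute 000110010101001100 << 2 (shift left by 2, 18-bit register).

Original: 000110010101001100 (decimal 25932)
Shift left by 2 positions
Append 2 zeros on the right
Result: 011001010100110000 (decimal 103728)
Equivalent: 25932 << 2 = 25932 × 2^2 = 103728



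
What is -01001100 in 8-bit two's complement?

Original: 01001100
Step 1 - Invert all bits: 10110011
Step 2 - Add 1: 10110100
Verification: 01001100 + 10110100 = 100000000; discarding the end carry (carry out of the top bit) leaves the 8-bit value 00000000, as required for x + (-x)



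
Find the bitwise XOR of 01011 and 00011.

XOR: 1 when bits differ
  01011
^ 00011
-------
  01000
Decimal: 11 ^ 3 = 8



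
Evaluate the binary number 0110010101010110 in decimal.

Sum of powers of 2 for each 1-bit:
2^1 + 2^2 + 2^4 + 2^6 + 2^8 + 2^10 + 2^13 + 2^14
= 2 + 4 + 16 + 64 + 256 + 1024 + 8192 + 16384
= 25942



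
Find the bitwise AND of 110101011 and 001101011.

AND: 1 only when both bits are 1
  110101011
& 001101011
-----------
  000101011
Decimal: 427 & 107 = 43



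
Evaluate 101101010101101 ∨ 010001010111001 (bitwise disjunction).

OR: 1 when either bit is 1
  101101010101101
| 010001010111001
-----------------
  111101010111101
Decimal: 23213 | 8889 = 31421



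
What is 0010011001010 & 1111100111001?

AND: 1 only when both bits are 1
  0010011001010
& 1111100111001
---------------
  0010000001000
Decimal: 1226 & 7993 = 1032



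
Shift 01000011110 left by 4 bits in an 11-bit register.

Original: 01000011110 (decimal 542)
Shift left by 4 positions
Append 4 zeros on the right and drop the 4 high bits that overflow the 11-bit width
Result: 00111100000 (decimal 480)
Equivalent: 542 << 4 = 542 × 2^4 = 8672, truncated to 11 bits = 480



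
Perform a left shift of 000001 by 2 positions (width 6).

Original: 000001 (decimal 1)
Shift left by 2 positions
Append 2 zeros on the right
Result: 000100 (decimal 4)
Equivalent: 1 << 2 = 1 × 2^2 = 4



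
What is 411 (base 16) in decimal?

Expand by place value (powers of 16):
411 = 4 × 16^2 + 1 × 16^1 + 1 × 16^0
= 4 × 256 + 1 × 16 + 1 × 1
= 1024 + 16 + 1
= 1041



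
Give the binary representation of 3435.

Using repeated division by 2:
3435 ÷ 2 = 1717 remainder 1
1717 ÷ 2 = 858 remainder 1
858 ÷ 2 = 429 remainder 0
429 ÷ 2 = 214 remainder 1
214 ÷ 2 = 107 remainder 0
107 ÷ 2 = 53 remainder 1
53 ÷ 2 = 26 remainder 1
26 ÷ 2 = 13 remainder 0
13 ÷ 2 = 6 remainder 1
6 ÷ 2 = 3 remainder 0
3 ÷ 2 = 1 remainder 1
1 ÷ 2 = 0 remainder 1
Reading remainders bottom to top: 110101101011



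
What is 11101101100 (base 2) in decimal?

Sum of powers of 2 for each 1-bit:
2^2 + 2^3 + 2^5 + 2^6 + 2^8 + 2^9 + 2^10
= 4 + 8 + 32 + 64 + 256 + 512 + 1024
= 1900



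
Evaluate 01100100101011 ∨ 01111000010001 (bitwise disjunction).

OR: 1 when either bit is 1
  01100100101011
| 01111000010001
----------------
  01111100111011
Decimal: 6443 | 7697 = 7995



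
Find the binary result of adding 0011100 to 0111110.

Add column by column from the right: bit + bit + carry-in; write the sum mod 2, carry 1 when the sum is 2 or 3.
carry:  1111000
        0011100
+       0111110
---------------
       01011010
(the carry out of the leftmost column, 0, becomes the leading bit)
Decimal check:
  0011100 = 16 + 8 + 4 = 28
  0111110 = 32 + 16 + 8 + 4 + 2 = 62
  28 + 62 = 90, and 01011010 = 64 + 16 + 8 + 2 = 90 ✓



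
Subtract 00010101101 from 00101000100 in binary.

Method 1 - Direct subtraction (column by column from the right: bit − bit − borrow-in; if negative, add 2 and borrow 1 from the next column):
borrow: 00101111110
        00101000100
-       00010101101
-------------------
        00010010111

Method 2 - Add two's complement:
Two's complement of 00010101101: invert → 11101010010, add 1 → 11101010011
  00101000100
+ 11101010011
-------------
 100010010111  (end carry out of the top bit = 1)
Discarding the end carry: 00010010111
Decimal check:
  00101000100 = 256 + 64 + 4 = 324
  00010101101 = 128 + 32 + 8 + 4 + 1 = 173
  324 - 173 = 151, and 00010010111 = 128 + 16 + 4 + 2 + 1 = 151 ✓



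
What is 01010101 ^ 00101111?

XOR: 1 when bits differ
  01010101
^ 00101111
----------
  01111010
Decimal: 85 ^ 47 = 122



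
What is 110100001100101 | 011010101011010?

OR: 1 when either bit is 1
  110100001100101
| 011010101011010
-----------------
  111110101111111
Decimal: 26725 | 13658 = 32127



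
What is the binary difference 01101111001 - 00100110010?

Method 1 - Direct subtraction (column by column from the right: bit − bit − borrow-in; if negative, add 2 and borrow 1 from the next column):
borrow: 00000001100
        01101111001
-       00100110010
-------------------
        01001000111

Method 2 - Add two's complement:
Two's complement of 00100110010: invert → 11011001101, add 1 → 11011001110
  01101111001
+ 11011001110
-------------
 101001000111  (end carry out of the top bit = 1)
Discarding the end carry: 01001000111
Decimal check:
  01101111001 = 512 + 256 + 64 + 32 + 16 + 8 + 1 = 889
  00100110010 = 256 + 32 + 16 + 2 = 306
  889 - 306 = 583, and 01001000111 = 512 + 64 + 4 + 2 + 1 = 583 ✓



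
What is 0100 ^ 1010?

XOR: 1 when bits differ
  0100
^ 1010
------
  1110
Decimal: 4 ^ 10 = 14



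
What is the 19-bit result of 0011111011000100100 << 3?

Original: 0011111011000100100 (decimal 128548)
Shift left by 3 positions
Append 3 zeros on the right and drop the 3 high bits that overflow the 19-bit width
Result: 1111011000100100000 (decimal 504096)
Equivalent: 128548 << 3 = 128548 × 2^3 = 1028384, truncated to 19 bits = 504096



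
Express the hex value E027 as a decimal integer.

Expand by place value (powers of 16):
Digit values: E = 14
E027 = 14 × 16^3 + 0 × 16^2 + 2 × 16^1 + 7 × 16^0
= 14 × 4096 + 0 × 256 + 2 × 16 + 7 × 1
= 57344 + 0 + 32 + 7
= 57383



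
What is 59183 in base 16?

Using repeated division by 16 (digits 10–15 are A–F):
59183 ÷ 16 = 3698 remainder 15 (F)
3698 ÷ 16 = 231 remainder 2
231 ÷ 16 = 14 remainder 7
14 ÷ 16 = 0 remainder 14 (E)
Reading remainders bottom to top: E72F



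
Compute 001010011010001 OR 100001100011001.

OR: 1 when either bit is 1
  001010011010001
| 100001100011001
-----------------
  101011111011001
Decimal: 5329 | 17177 = 22489



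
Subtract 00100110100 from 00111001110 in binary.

Method 1 - Direct subtraction (column by column from the right: bit − bit − borrow-in; if negative, add 2 and borrow 1 from the next column):
borrow: 00001100000
        00111001110
-       00100110100
-------------------
        00010011010

Method 2 - Add two's complement:
Two's complement of 00100110100: invert → 11011001011, add 1 → 11011001100
  00111001110
+ 11011001100
-------------
 100010011010  (end carry out of the top bit = 1)
Discarding the end carry: 00010011010
Decimal check:
  00111001110 = 256 + 128 + 64 + 8 + 4 + 2 = 462
  00100110100 = 256 + 32 + 16 + 4 = 308
  462 - 308 = 154, and 00010011010 = 128 + 16 + 8 + 2 = 154 ✓



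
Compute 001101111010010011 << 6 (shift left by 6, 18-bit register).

Original: 001101111010010011 (decimal 56979)
Shift left by 6 positions
Append 6 zeros on the right and drop the 6 high bits that overflow the 18-bit width
Result: 111010010011000000 (decimal 238784)
Equivalent: 56979 << 6 = 56979 × 2^6 = 3646656, truncated to 18 bits = 238784



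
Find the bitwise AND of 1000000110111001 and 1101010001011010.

AND: 1 only when both bits are 1
  1000000110111001
& 1101010001011010
------------------
  1000000000011000
Decimal: 33209 & 54362 = 32792



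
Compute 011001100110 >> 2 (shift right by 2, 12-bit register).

Original: 011001100110 (decimal 1638)
Shift right by 2 positions
Drop the 2 low bits; fill with zeros on the left
Result: 000110011001 (decimal 409)
Equivalent: 1638 >> 2 = 1638 ÷ 2^2 = 409



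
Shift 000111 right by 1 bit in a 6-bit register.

Original: 000111 (decimal 7)
Shift right by 1 position
Drop the 1 low bit; fill with zero on the left
Result: 000011 (decimal 3)
Equivalent: 7 >> 1 = 7 ÷ 2^1 = 3



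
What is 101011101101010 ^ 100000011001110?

XOR: 1 when bits differ
  101011101101010
^ 100000011001110
-----------------
  001011110100100
Decimal: 22378 ^ 16590 = 6052



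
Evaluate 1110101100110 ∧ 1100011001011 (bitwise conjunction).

AND: 1 only when both bits are 1
  1110101100110
& 1100011001011
---------------
  1100001000010
Decimal: 7526 & 6347 = 6210



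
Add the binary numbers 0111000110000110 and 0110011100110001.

Add column by column from the right: bit + bit + carry-in; write the sum mod 2, carry 1 when the sum is 2 or 3.
carry:  1100111000000000
        0111000110000110
+       0110011100110001
------------------------
       01101100010110111
(the carry out of the leftmost column, 0, becomes the leading bit)
Decimal check:
  0111000110000110 = 16384 + 8192 + 4096 + 256 + 128 + 4 + 2 = 29062
  0110011100110001 = 16384 + 8192 + 1024 + 512 + 256 + 32 + 16 + 1 = 26417
  29062 + 26417 = 55479, and 01101100010110111 = 32768 + 16384 + 4096 + 2048 + 128 + 32 + 16 + 4 + 2 + 1 = 55479 ✓



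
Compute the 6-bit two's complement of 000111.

Original: 000111
Step 1 - Invert all bits: 111000
Step 2 - Add 1: 111001
Verification: 000111 + 111001 = 1000000; discarding the end carry (carry out of the top bit) leaves the 6-bit value 000000, as required for x + (-x)



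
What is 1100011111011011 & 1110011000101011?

AND: 1 only when both bits are 1
  1100011111011011
& 1110011000101011
------------------
  1100011000001011
Decimal: 51163 & 58923 = 50699



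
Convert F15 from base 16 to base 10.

Expand by place value (powers of 16):
Digit values: F = 15
F15 = 15 × 16^2 + 1 × 16^1 + 5 × 16^0
= 15 × 256 + 1 × 16 + 5 × 1
= 3840 + 16 + 5
= 3861



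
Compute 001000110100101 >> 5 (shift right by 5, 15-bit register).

Original: 001000110100101 (decimal 4517)
Shift right by 5 positions
Drop the 5 low bits; fill with zeros on the left
Result: 000000010001101 (decimal 141)
Equivalent: 4517 >> 5 = 4517 ÷ 2^5 = 141



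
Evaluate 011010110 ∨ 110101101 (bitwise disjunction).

OR: 1 when either bit is 1
  011010110
| 110101101
-----------
  111111111
Decimal: 214 | 429 = 511



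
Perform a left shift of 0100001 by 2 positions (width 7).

Original: 0100001 (decimal 33)
Shift left by 2 positions
Append 2 zeros on the right and drop the 2 high bits that overflow the 7-bit width
Result: 0000100 (decimal 4)
Equivalent: 33 << 2 = 33 × 2^2 = 132, truncated to 7 bits = 4



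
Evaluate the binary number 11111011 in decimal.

Sum of powers of 2 for each 1-bit:
2^0 + 2^1 + 2^3 + 2^4 + 2^5 + 2^6 + 2^7
= 1 + 2 + 8 + 16 + 32 + 64 + 128
= 251



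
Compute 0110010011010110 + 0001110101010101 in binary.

Add column by column from the right: bit + bit + carry-in; write the sum mod 2, carry 1 when the sum is 2 or 3.
carry:  1111101110101000
        0110010011010110
+       0001110101010101
------------------------
       01000001000101011
(the carry out of the leftmost column, 0, becomes the leading bit)
Decimal check:
  0110010011010110 = 16384 + 8192 + 1024 + 128 + 64 + 16 + 4 + 2 = 25814
  0001110101010101 = 4096 + 2048 + 1024 + 256 + 64 + 16 + 4 + 1 = 7509
  25814 + 7509 = 33323, and 01000001000101011 = 32768 + 512 + 32 + 8 + 2 + 1 = 33323 ✓



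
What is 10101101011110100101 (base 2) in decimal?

Sum of powers of 2 for each 1-bit:
2^0 + 2^2 + 2^5 + 2^7 + 2^8 + 2^9 + 2^10 + 2^12 + 2^14 + 2^15 + 2^17 + 2^19
= 1 + 4 + 32 + 128 + 256 + 512 + 1024 + 4096 + 16384 + 32768 + 131072 + 524288
= 710565



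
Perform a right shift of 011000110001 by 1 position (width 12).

Original: 011000110001 (decimal 1585)
Shift right by 1 position
Drop the 1 low bit; fill with zero on the left
Result: 001100011000 (decimal 792)
Equivalent: 1585 >> 1 = 1585 ÷ 2^1 = 792



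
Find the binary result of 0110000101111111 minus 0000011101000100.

Method 1 - Direct subtraction (column by column from the right: bit − bit − borrow-in; if negative, add 2 and borrow 1 from the next column):
borrow: 0011110000000000
        0110000101111111
-       0000011101000100
------------------------
        0101101000111011

Method 2 - Add two's complement:
Two's complement of 0000011101000100: invert → 1111100010111011, add 1 → 1111100010111100
  0110000101111111
+ 1111100010111100
------------------
 10101101000111011  (end carry out of the top bit = 1)
Discarding the end carry: 0101101000111011
Decimal check:
  0110000101111111 = 16384 + 8192 + 256 + 64 + 32 + 16 + 8 + 4 + 2 + 1 = 24959
  0000011101000100 = 1024 + 512 + 256 + 64 + 4 = 1860
  24959 - 1860 = 23099, and 0101101000111011 = 16384 + 4096 + 2048 + 512 + 32 + 16 + 8 + 2 + 1 = 23099 ✓



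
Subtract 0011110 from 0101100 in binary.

Method 1 - Direct subtraction (column by column from the right: bit − bit − borrow-in; if negative, add 2 and borrow 1 from the next column):
borrow: 0111100
        0101100
-       0011110
---------------
        0001110

Method 2 - Add two's complement:
Two's complement of 0011110: invert → 1100001, add 1 → 1100010
  0101100
+ 1100010
---------
 10001110  (end carry out of the top bit = 1)
Discarding the end carry: 0001110
Decimal check:
  0101100 = 32 + 8 + 4 = 44
  0011110 = 16 + 8 + 4 + 2 = 30
  44 - 30 = 14, and 0001110 = 8 + 4 + 2 = 14 ✓



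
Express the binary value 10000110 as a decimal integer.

Sum of powers of 2 for each 1-bit:
2^1 + 2^2 + 2^7
= 2 + 4 + 128
= 134



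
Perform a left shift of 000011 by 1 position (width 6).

Original: 000011 (decimal 3)
Shift left by 1 position
Append 1 zero on the right
Result: 000110 (decimal 6)
Equivalent: 3 << 1 = 3 × 2^1 = 6



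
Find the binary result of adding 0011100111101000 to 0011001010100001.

Add column by column from the right: bit + bit + carry-in; write the sum mod 2, carry 1 when the sum is 2 or 3.
carry:  0110011111000000
        0011100111101000
+       0011001010100001
------------------------
       00110110010001001
(the carry out of the leftmost column, 0, becomes the leading bit)
Decimal check:
  0011100111101000 = 8192 + 4096 + 2048 + 256 + 128 + 64 + 32 + 8 = 14824
  0011001010100001 = 8192 + 4096 + 512 + 128 + 32 + 1 = 12961
  14824 + 12961 = 27785, and 00110110010001001 = 16384 + 8192 + 2048 + 1024 + 128 + 8 + 1 = 27785 ✓



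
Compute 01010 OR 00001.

OR: 1 when either bit is 1
  01010
| 00001
-------
  01011
Decimal: 10 | 1 = 11



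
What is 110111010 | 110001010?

OR: 1 when either bit is 1
  110111010
| 110001010
-----------
  110111010
Decimal: 442 | 394 = 442



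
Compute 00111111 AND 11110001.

AND: 1 only when both bits are 1
  00111111
& 11110001
----------
  00110001
Decimal: 63 & 241 = 49



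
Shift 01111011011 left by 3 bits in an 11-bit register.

Original: 01111011011 (decimal 987)
Shift left by 3 positions
Append 3 zeros on the right and drop the 3 high bits that overflow the 11-bit width
Result: 11011011000 (decimal 1752)
Equivalent: 987 << 3 = 987 × 2^3 = 7896, truncated to 11 bits = 1752



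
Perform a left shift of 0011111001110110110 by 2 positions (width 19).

Original: 0011111001110110110 (decimal 127926)
Shift left by 2 positions
Append 2 zeros on the right
Result: 1111100111011011000 (decimal 511704)
Equivalent: 127926 << 2 = 127926 × 2^2 = 511704



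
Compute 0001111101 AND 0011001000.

AND: 1 only when both bits are 1
  0001111101
& 0011001000
------------
  0001001000
Decimal: 125 & 200 = 72



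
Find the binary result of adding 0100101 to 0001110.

Add column by column from the right: bit + bit + carry-in; write the sum mod 2, carry 1 when the sum is 2 or 3.
carry:  0011000
        0100101
+       0001110
---------------
       00110011
(the carry out of the leftmost column, 0, becomes the leading bit)
Decimal check:
  0100101 = 32 + 4 + 1 = 37
  0001110 = 8 + 4 + 2 = 14
  37 + 14 = 51, and 00110011 = 32 + 16 + 2 + 1 = 51 ✓



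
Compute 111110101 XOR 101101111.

XOR: 1 when bits differ
  111110101
^ 101101111
-----------
  010011010
Decimal: 501 ^ 367 = 154



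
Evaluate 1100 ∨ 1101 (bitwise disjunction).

OR: 1 when either bit is 1
  1100
| 1101
------
  1101
Decimal: 12 | 13 = 13



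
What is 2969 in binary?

Using repeated division by 2:
2969 ÷ 2 = 1484 remainder 1
1484 ÷ 2 = 742 remainder 0
742 ÷ 2 = 371 remainder 0
371 ÷ 2 = 185 remainder 1
185 ÷ 2 = 92 remainder 1
92 ÷ 2 = 46 remainder 0
46 ÷ 2 = 23 remainder 0
23 ÷ 2 = 11 remainder 1
11 ÷ 2 = 5 remainder 1
5 ÷ 2 = 2 remainder 1
2 ÷ 2 = 1 remainder 0
1 ÷ 2 = 0 remainder 1
Reading remainders bottom to top: 101110011001



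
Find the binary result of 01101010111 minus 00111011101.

Method 1 - Direct subtraction (column by column from the right: bit − bit − borrow-in; if negative, add 2 and borrow 1 from the next column):
borrow: 01111110000
        01101010111
-       00111011101
-------------------
        00101111010

Method 2 - Add two's complement:
Two's complement of 00111011101: invert → 11000100010, add 1 → 11000100011
  01101010111
+ 11000100011
-------------
 100101111010  (end carry out of the top bit = 1)
Discarding the end carry: 00101111010
Decimal check:
  01101010111 = 512 + 256 + 64 + 16 + 4 + 2 + 1 = 855
  00111011101 = 256 + 128 + 64 + 16 + 8 + 4 + 1 = 477
  855 - 477 = 378, and 00101111010 = 256 + 64 + 32 + 16 + 8 + 2 = 378 ✓



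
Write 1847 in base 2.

Using repeated division by 2:
1847 ÷ 2 = 923 remainder 1
923 ÷ 2 = 461 remainder 1
461 ÷ 2 = 230 remainder 1
230 ÷ 2 = 115 remainder 0
115 ÷ 2 = 57 remainder 1
57 ÷ 2 = 28 remainder 1
28 ÷ 2 = 14 remainder 0
14 ÷ 2 = 7 remainder 0
7 ÷ 2 = 3 remainder 1
3 ÷ 2 = 1 remainder 1
1 ÷ 2 = 0 remainder 1
Reading remainders bottom to top: 11100110111



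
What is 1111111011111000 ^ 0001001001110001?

XOR: 1 when bits differ
  1111111011111000
^ 0001001001110001
------------------
  1110110010001001
Decimal: 65272 ^ 4721 = 60553



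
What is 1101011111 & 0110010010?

AND: 1 only when both bits are 1
  1101011111
& 0110010010
------------
  0100010010
Decimal: 863 & 402 = 274



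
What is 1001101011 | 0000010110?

OR: 1 when either bit is 1
  1001101011
| 0000010110
------------
  1001111111
Decimal: 619 | 22 = 639



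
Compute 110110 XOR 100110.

XOR: 1 when bits differ
  110110
^ 100110
--------
  010000
Decimal: 54 ^ 38 = 16



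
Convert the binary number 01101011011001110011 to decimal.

Sum of powers of 2 for each 1-bit:
2^0 + 2^1 + 2^4 + 2^5 + 2^6 + 2^9 + 2^10 + 2^12 + 2^13 + 2^15 + 2^17 + 2^18
= 1 + 2 + 16 + 32 + 64 + 512 + 1024 + 4096 + 8192 + 32768 + 131072 + 262144
= 439923



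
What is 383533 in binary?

Using repeated division by 2:
383533 ÷ 2 = 191766 remainder 1
191766 ÷ 2 = 95883 remainder 0
95883 ÷ 2 = 47941 remainder 1
47941 ÷ 2 = 23970 remainder 1
23970 ÷ 2 = 11985 remainder 0
11985 ÷ 2 = 5992 remainder 1
5992 ÷ 2 = 2996 remainder 0
2996 ÷ 2 = 1498 remainder 0
1498 ÷ 2 = 749 remainder 0
749 ÷ 2 = 374 remainder 1
374 ÷ 2 = 187 remainder 0
187 ÷ 2 = 93 remainder 1
93 ÷ 2 = 46 remainder 1
46 ÷ 2 = 23 remainder 0
23 ÷ 2 = 11 remainder 1
11 ÷ 2 = 5 remainder 1
5 ÷ 2 = 2 remainder 1
2 ÷ 2 = 1 remainder 0
1 ÷ 2 = 0 remainder 1
Reading remainders bottom to top: 1011101101000101101



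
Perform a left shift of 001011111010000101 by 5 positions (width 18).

Original: 001011111010000101 (decimal 48773)
Shift left by 5 positions
Append 5 zeros on the right and drop the 5 high bits that overflow the 18-bit width
Result: 111101000010100000 (decimal 250016)
Equivalent: 48773 << 5 = 48773 × 2^5 = 1560736, truncated to 18 bits = 250016



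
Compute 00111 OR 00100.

OR: 1 when either bit is 1
  00111
| 00100
-------
  00111
Decimal: 7 | 4 = 7



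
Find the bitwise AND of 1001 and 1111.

AND: 1 only when both bits are 1
  1001
& 1111
------
  1001
Decimal: 9 & 15 = 9



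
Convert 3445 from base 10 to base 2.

Using repeated division by 2:
3445 ÷ 2 = 1722 remainder 1
1722 ÷ 2 = 861 remainder 0
861 ÷ 2 = 430 remainder 1
430 ÷ 2 = 215 remainder 0
215 ÷ 2 = 107 remainder 1
107 ÷ 2 = 53 remainder 1
53 ÷ 2 = 26 remainder 1
26 ÷ 2 = 13 remainder 0
13 ÷ 2 = 6 remainder 1
6 ÷ 2 = 3 remainder 0
3 ÷ 2 = 1 remainder 1
1 ÷ 2 = 0 remainder 1
Reading remainders bottom to top: 110101110101



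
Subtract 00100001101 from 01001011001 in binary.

Method 1 - Direct subtraction (column by column from the right: bit − bit − borrow-in; if negative, add 2 and borrow 1 from the next column):
borrow: 01000011000
        01001011001
-       00100001101
-------------------
        00101001100

Method 2 - Add two's complement:
Two's complement of 00100001101: invert → 11011110010, add 1 → 11011110011
  01001011001
+ 11011110011
-------------
 100101001100  (end carry out of the top bit = 1)
Discarding the end carry: 00101001100
Decimal check:
  01001011001 = 512 + 64 + 16 + 8 + 1 = 601
  00100001101 = 256 + 8 + 4 + 1 = 269
  601 - 269 = 332, and 00101001100 = 256 + 64 + 8 + 4 = 332 ✓



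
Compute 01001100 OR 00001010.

OR: 1 when either bit is 1
  01001100
| 00001010
----------
  01001110
Decimal: 76 | 10 = 78



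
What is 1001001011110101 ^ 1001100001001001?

XOR: 1 when bits differ
  1001001011110101
^ 1001100001001001
------------------
  0000101010111100
Decimal: 37621 ^ 38985 = 2748



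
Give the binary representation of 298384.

Using repeated division by 2:
298384 ÷ 2 = 149192 remainder 0
149192 ÷ 2 = 74596 remainder 0
74596 ÷ 2 = 37298 remainder 0
37298 ÷ 2 = 18649 remainder 0
18649 ÷ 2 = 9324 remainder 1
9324 ÷ 2 = 4662 remainder 0
4662 ÷ 2 = 2331 remainder 0
2331 ÷ 2 = 1165 remainder 1
1165 ÷ 2 = 582 remainder 1
582 ÷ 2 = 291 remainder 0
291 ÷ 2 = 145 remainder 1
145 ÷ 2 = 72 remainder 1
72 ÷ 2 = 36 remainder 0
36 ÷ 2 = 18 remainder 0
18 ÷ 2 = 9 remainder 0
9 ÷ 2 = 4 remainder 1
4 ÷ 2 = 2 remainder 0
2 ÷ 2 = 1 remainder 0
1 ÷ 2 = 0 remainder 1
Reading remainders bottom to top: 1001000110110010000



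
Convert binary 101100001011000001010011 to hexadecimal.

Group into 4-bit nibbles from right:
  1011 = B
  0000 = 0
  1011 = B
  0000 = 0
  0101 = 5
  0011 = 3
Result: B0B053



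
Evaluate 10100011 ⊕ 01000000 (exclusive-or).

XOR: 1 when bits differ
  10100011
^ 01000000
----------
  11100011
Decimal: 163 ^ 64 = 227



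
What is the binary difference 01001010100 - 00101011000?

Method 1 - Direct subtraction (column by column from the right: bit − bit − borrow-in; if negative, add 2 and borrow 1 from the next column):
borrow: 01111110000
        01001010100
-       00101011000
-------------------
        00011111100

Method 2 - Add two's complement:
Two's complement of 00101011000: invert → 11010100111, add 1 → 11010101000
  01001010100
+ 11010101000
-------------
 100011111100  (end carry out of the top bit = 1)
Discarding the end carry: 00011111100
Decimal check:
  01001010100 = 512 + 64 + 16 + 4 = 596
  00101011000 = 256 + 64 + 16 + 8 = 344
  596 - 344 = 252, and 00011111100 = 128 + 64 + 32 + 16 + 8 + 4 = 252 ✓



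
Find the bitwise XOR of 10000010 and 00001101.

XOR: 1 when bits differ
  10000010
^ 00001101
----------
  10001111
Decimal: 130 ^ 13 = 143



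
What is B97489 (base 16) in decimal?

Expand by place value (powers of 16):
Digit values: B = 11
B97489 = 11 × 16^5 + 9 × 16^4 + 7 × 16^3 + 4 × 16^2 + 8 × 16^1 + 9 × 16^0
= 11 × 1048576 + 9 × 65536 + 7 × 4096 + 4 × 256 + 8 × 16 + 9 × 1
= 11534336 + 589824 + 28672 + 1024 + 128 + 9
= 12153993



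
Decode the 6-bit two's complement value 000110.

Binary: 000110
Sign bit: 0 (non-negative)
Read directly as an unsigned value:
000110 = 4 + 2 = 6
Value: 6



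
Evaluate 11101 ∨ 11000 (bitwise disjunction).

OR: 1 when either bit is 1
  11101
| 11000
-------
  11101
Decimal: 29 | 24 = 29



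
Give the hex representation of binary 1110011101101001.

Group into 4-bit nibbles from right:
  1110 = E
  0111 = 7
  0110 = 6
  1001 = 9
Result: E769



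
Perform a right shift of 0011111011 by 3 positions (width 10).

Original: 0011111011 (decimal 251)
Shift right by 3 positions
Drop the 3 low bits; fill with zeros on the left
Result: 0000011111 (decimal 31)
Equivalent: 251 >> 3 = 251 ÷ 2^3 = 31



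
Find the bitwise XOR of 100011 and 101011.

XOR: 1 when bits differ
  100011
^ 101011
--------
  001000
Decimal: 35 ^ 43 = 8



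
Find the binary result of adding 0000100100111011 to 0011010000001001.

Add column by column from the right: bit + bit + carry-in; write the sum mod 2, carry 1 when the sum is 2 or 3.
carry:  0000000001110110
        0000100100111011
+       0011010000001001
------------------------
       00011110101000100
(the carry out of the leftmost column, 0, becomes the leading bit)
Decimal check:
  0000100100111011 = 2048 + 256 + 32 + 16 + 8 + 2 + 1 = 2363
  0011010000001001 = 8192 + 4096 + 1024 + 8 + 1 = 13321
  2363 + 13321 = 15684, and 00011110101000100 = 8192 + 4096 + 2048 + 1024 + 256 + 64 + 4 = 15684 ✓



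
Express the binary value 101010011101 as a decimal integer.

Sum of powers of 2 for each 1-bit:
2^0 + 2^2 + 2^3 + 2^4 + 2^7 + 2^9 + 2^11
= 1 + 4 + 8 + 16 + 128 + 512 + 2048
= 2717



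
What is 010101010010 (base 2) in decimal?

Sum of powers of 2 for each 1-bit:
2^1 + 2^4 + 2^6 + 2^8 + 2^10
= 2 + 16 + 64 + 256 + 1024
= 1362



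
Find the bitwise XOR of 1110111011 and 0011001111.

XOR: 1 when bits differ
  1110111011
^ 0011001111
------------
  1101110100
Decimal: 955 ^ 207 = 884



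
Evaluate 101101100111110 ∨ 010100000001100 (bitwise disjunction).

OR: 1 when either bit is 1
  101101100111110
| 010100000001100
-----------------
  111101100111110
Decimal: 23358 | 10252 = 31550



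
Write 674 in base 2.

Using repeated division by 2:
674 ÷ 2 = 337 remainder 0
337 ÷ 2 = 168 remainder 1
168 ÷ 2 = 84 remainder 0
84 ÷ 2 = 42 remainder 0
42 ÷ 2 = 21 remainder 0
21 ÷ 2 = 10 remainder 1
10 ÷ 2 = 5 remainder 0
5 ÷ 2 = 2 remainder 1
2 ÷ 2 = 1 remainder 0
1 ÷ 2 = 0 remainder 1
Reading remainders bottom to top: 1010100010



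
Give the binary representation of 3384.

Using repeated division by 2:
3384 ÷ 2 = 1692 remainder 0
1692 ÷ 2 = 846 remainder 0
846 ÷ 2 = 423 remainder 0
423 ÷ 2 = 211 remainder 1
211 ÷ 2 = 105 remainder 1
105 ÷ 2 = 52 remainder 1
52 ÷ 2 = 26 remainder 0
26 ÷ 2 = 13 remainder 0
13 ÷ 2 = 6 remainder 1
6 ÷ 2 = 3 remainder 0
3 ÷ 2 = 1 remainder 1
1 ÷ 2 = 0 remainder 1
Reading remainders bottom to top: 110100111000



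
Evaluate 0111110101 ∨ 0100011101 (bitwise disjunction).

OR: 1 when either bit is 1
  0111110101
| 0100011101
------------
  0111111101
Decimal: 501 | 285 = 509



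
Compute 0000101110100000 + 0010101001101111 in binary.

Add column by column from the right: bit + bit + carry-in; write the sum mod 2, carry 1 when the sum is 2 or 3.
carry:  0001011111000000
        0000101110100000
+       0010101001101111
------------------------
       00011011000001111
(the carry out of the leftmost column, 0, becomes the leading bit)
Decimal check:
  0000101110100000 = 2048 + 512 + 256 + 128 + 32 = 2976
  0010101001101111 = 8192 + 2048 + 512 + 64 + 32 + 8 + 4 + 2 + 1 = 10863
  2976 + 10863 = 13839, and 00011011000001111 = 8192 + 4096 + 1024 + 512 + 8 + 4 + 2 + 1 = 13839 ✓



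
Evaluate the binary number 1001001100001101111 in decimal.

Sum of powers of 2 for each 1-bit:
2^0 + 2^1 + 2^2 + 2^3 + 2^5 + 2^6 + 2^11 + 2^12 + 2^15 + 2^18
= 1 + 2 + 4 + 8 + 32 + 64 + 2048 + 4096 + 32768 + 262144
= 301167



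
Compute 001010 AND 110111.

AND: 1 only when both bits are 1
  001010
& 110111
--------
  000010
Decimal: 10 & 55 = 2



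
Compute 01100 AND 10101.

AND: 1 only when both bits are 1
  01100
& 10101
-------
  00100
Decimal: 12 & 21 = 4



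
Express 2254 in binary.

Using repeated division by 2:
2254 ÷ 2 = 1127 remainder 0
1127 ÷ 2 = 563 remainder 1
563 ÷ 2 = 281 remainder 1
281 ÷ 2 = 140 remainder 1
140 ÷ 2 = 70 remainder 0
70 ÷ 2 = 35 remainder 0
35 ÷ 2 = 17 remainder 1
17 ÷ 2 = 8 remainder 1
8 ÷ 2 = 4 remainder 0
4 ÷ 2 = 2 remainder 0
2 ÷ 2 = 1 remainder 0
1 ÷ 2 = 0 remainder 1
Reading remainders bottom to top: 100011001110



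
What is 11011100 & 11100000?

AND: 1 only when both bits are 1
  11011100
& 11100000
----------
  11000000
Decimal: 220 & 224 = 192



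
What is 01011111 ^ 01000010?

XOR: 1 when bits differ
  01011111
^ 01000010
----------
  00011101
Decimal: 95 ^ 66 = 29



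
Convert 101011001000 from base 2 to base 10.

Sum of powers of 2 for each 1-bit:
2^3 + 2^6 + 2^7 + 2^9 + 2^11
= 8 + 64 + 128 + 512 + 2048
= 2760



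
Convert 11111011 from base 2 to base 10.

Sum of powers of 2 for each 1-bit:
2^0 + 2^1 + 2^3 + 2^4 + 2^5 + 2^6 + 2^7
= 1 + 2 + 8 + 16 + 32 + 64 + 128
= 251



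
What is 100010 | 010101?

OR: 1 when either bit is 1
  100010
| 010101
--------
  110111
Decimal: 34 | 21 = 55



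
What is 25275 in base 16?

Using repeated division by 16 (digits 10–15 are A–F):
25275 ÷ 16 = 1579 remainder 11 (B)
1579 ÷ 16 = 98 remainder 11 (B)
98 ÷ 16 = 6 remainder 2
6 ÷ 16 = 0 remainder 6
Reading remainders bottom to top: 62BB



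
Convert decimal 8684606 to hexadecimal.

Using repeated division by 16 (digits 10–15 are A–F):
8684606 ÷ 16 = 542787 remainder 14 (E)
542787 ÷ 16 = 33924 remainder 3
33924 ÷ 16 = 2120 remainder 4
2120 ÷ 16 = 132 remainder 8
132 ÷ 16 = 8 remainder 4
8 ÷ 16 = 0 remainder 8
Reading remainders bottom to top: 84843E

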